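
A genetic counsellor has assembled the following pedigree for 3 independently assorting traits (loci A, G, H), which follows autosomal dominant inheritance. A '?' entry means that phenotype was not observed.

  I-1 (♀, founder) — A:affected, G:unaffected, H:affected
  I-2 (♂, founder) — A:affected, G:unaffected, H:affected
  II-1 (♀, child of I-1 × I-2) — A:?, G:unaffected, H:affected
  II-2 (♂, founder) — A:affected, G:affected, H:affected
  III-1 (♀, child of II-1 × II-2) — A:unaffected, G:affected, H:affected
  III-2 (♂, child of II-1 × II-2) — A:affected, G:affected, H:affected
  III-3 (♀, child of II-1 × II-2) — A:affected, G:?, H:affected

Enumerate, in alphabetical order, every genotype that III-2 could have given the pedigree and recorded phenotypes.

III-2 ∈ {AA Gg HH, AA Gg Hh, Aa Gg HH, Aa Gg Hh}

A/I-1 aff ·: Aa|AA
A/I-2 aff ·: Aa|AA
A/II-1 ? I-1×I-2: aa|Aa
A/II-2 aff ·: Aa
A/III-1 un II-1×II-2: aa
A/III-2 aff II-1×II-2: Aa|AA
A/III-3 aff II-1×II-2: Aa|AA
⇒ A over [I-1,I-2,II-1,II-2,III-1,III-2,III-3]: 13 consistent
G/I-1 un ·: gg
G/I-2 un ·: gg
G/II-1 un I-1×I-2: gg
G/II-2 aff ·: Gg|GG
G/III-1 aff II-1×II-2: Gg
G/III-2 aff II-1×II-2: Gg
G/III-3 ? II-1×II-2: gg|Gg
⇒ G over [I-1,I-2,II-1,II-2,III-1,III-2,III-3]: 3 consistent
H/I-1 aff ·: Hh|HH
H/I-2 aff ·: Hh|HH
H/II-1 aff I-1×I-2: Hh|HH
H/II-2 aff ·: Hh|HH
H/III-1 aff II-1×II-2: Hh|HH
H/III-2 aff II-1×II-2: Hh|HH
H/III-3 aff II-1×II-2: Hh|HH
⇒ H over [I-1,I-2,II-1,II-2,III-1,III-2,III-3]: 84 consistent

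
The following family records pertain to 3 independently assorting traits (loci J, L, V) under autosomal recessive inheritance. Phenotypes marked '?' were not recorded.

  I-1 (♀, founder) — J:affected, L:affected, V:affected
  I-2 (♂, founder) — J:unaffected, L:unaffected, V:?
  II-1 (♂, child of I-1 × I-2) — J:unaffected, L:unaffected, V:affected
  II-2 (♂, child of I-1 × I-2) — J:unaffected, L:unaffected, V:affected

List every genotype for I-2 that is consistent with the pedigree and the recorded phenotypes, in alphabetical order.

J/I-1 aff ·: jj
J/I-2 un ·: JJ|Jj
J/II-1 un I-1×I-2: Jj
J/II-2 un I-1×I-2: Jj
⇒ J over [I-1,I-2,II-1,II-2]: 2 consistent
L/I-1 aff ·: ll
L/I-2 un ·: LL|Ll
L/II-1 un I-1×I-2: Ll
L/II-2 un I-1×I-2: Ll
⇒ L over [I-1,I-2,II-1,II-2]: 2 consistent
V/I-1 aff ·: vv
V/I-2 ? ·: Vv|vv
V/II-1 aff I-1×I-2: vv
V/II-2 aff I-1×I-2: vv
⇒ V over [I-1,I-2,II-1,II-2]: 2 consistent

I-2 ∈ {JJ LL Vv, JJ LL vv, JJ Ll Vv, JJ Ll vv, Jj LL Vv, Jj LL vv, Jj Ll Vv, Jj Ll vv}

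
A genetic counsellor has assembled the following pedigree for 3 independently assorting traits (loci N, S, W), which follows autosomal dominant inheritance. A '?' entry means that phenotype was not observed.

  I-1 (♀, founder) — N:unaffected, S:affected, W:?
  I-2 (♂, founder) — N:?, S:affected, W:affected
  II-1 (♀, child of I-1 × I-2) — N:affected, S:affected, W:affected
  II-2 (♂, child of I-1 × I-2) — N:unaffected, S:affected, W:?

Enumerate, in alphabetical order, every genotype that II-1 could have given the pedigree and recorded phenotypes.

II-1 ∈ {Nn SS WW, Nn SS Ww, Nn Ss WW, Nn Ss Ww}

N/I-1 un ·: nn
N/I-2 ? ·: Nn
N/II-1 aff I-1×I-2: Nn
N/II-2 un I-1×I-2: nn
⇒ N over [I-1,I-2,II-1,II-2]: 1 consistent
S/I-1 aff ·: Ss|SS
S/I-2 aff ·: Ss|SS
S/II-1 aff I-1×I-2: Ss|SS
S/II-2 aff I-1×I-2: Ss|SS
⇒ S over [I-1,I-2,II-1,II-2]: 13 consistent
W/I-1 ? ·: ww|Ww|WW
W/I-2 aff ·: Ww|WW
W/II-1 aff I-1×I-2: Ww|WW
W/II-2 ? I-1×I-2: ww|Ww|WW
⇒ W over [I-1,I-2,II-1,II-2]: 18 consistent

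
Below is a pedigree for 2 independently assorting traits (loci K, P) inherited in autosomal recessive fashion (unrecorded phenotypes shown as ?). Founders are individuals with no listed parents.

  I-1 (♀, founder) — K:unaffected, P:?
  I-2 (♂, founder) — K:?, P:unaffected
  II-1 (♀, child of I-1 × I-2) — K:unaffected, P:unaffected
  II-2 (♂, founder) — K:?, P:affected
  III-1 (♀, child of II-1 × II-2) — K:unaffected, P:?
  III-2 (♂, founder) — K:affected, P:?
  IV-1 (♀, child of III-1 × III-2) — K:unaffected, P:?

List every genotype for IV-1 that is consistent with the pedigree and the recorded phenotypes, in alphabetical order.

K/I-1 un ·: KK|Kk
K/I-2 ? ·: KK|Kk|kk
K/II-1 un I-1×I-2: KK|Kk
K/II-2 ? ·: KK|Kk|kk
K/III-1 un II-1×II-2: KK|Kk
K/III-2 aff ·: kk
K/IV-1 un III-1×III-2: Kk
⇒ K over [I-1,I-2,II-1,II-2,III-1,III-2,IV-1]: 41 consistent
P/I-1 ? ·: PP|Pp|pp
P/I-2 un ·: PP|Pp
P/II-1 un I-1×I-2: PP|Pp
P/II-2 aff ·: pp
P/III-1 ? II-1×II-2: Pp|pp
P/III-2 ? ·: PP|Pp|pp
P/IV-1 ? III-1×III-2: PP|Pp|pp
⇒ P over [I-1,I-2,II-1,II-2,III-1,III-2,IV-1]: 83 consistent

IV-1 ∈ {Kk PP, Kk Pp, Kk pp}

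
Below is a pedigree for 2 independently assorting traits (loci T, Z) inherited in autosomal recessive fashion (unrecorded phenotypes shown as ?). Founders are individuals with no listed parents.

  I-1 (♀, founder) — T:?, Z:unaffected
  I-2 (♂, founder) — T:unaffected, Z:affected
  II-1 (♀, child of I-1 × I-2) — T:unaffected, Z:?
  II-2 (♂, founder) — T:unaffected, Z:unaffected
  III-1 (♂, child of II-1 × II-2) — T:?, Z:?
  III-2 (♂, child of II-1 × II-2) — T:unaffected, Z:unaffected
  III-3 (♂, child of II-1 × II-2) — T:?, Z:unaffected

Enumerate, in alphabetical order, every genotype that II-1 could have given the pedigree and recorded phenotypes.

II-1 ∈ {TT Zz, TT zz, Tt Zz, Tt zz}

T/I-1 ? ·: TT|Tt|tt
T/I-2 un ·: TT|Tt
T/II-1 un I-1×I-2: TT|Tt
T/II-2 un ·: TT|Tt
T/III-1 ? II-1×II-2: TT|Tt|tt
T/III-2 un II-1×II-2: TT|Tt
T/III-3 ? II-1×II-2: TT|Tt|tt
⇒ T over [I-1,I-2,II-1,II-2,III-1,III-2,III-3]: 166 consistent
Z/I-1 un ·: ZZ|Zz
Z/I-2 aff ·: zz
Z/II-1 ? I-1×I-2: Zz|zz
Z/II-2 un ·: ZZ|Zz
Z/III-1 ? II-1×II-2: ZZ|Zz|zz
Z/III-2 un II-1×II-2: ZZ|Zz
Z/III-3 un II-1×II-2: ZZ|Zz
⇒ Z over [I-1,I-2,II-1,II-2,III-1,III-2,III-3]: 43 consistent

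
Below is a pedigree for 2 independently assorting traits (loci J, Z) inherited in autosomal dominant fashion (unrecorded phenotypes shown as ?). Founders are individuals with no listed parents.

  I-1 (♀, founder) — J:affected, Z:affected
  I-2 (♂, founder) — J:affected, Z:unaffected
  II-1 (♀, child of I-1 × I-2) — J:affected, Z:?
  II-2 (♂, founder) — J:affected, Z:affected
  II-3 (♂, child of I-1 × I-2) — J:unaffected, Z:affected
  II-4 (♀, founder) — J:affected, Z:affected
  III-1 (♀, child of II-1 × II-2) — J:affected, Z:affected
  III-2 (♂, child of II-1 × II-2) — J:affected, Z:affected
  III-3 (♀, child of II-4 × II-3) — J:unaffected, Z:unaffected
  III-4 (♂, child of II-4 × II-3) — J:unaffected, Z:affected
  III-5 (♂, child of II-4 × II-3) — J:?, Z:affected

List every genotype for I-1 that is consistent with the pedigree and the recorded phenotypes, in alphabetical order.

I-1 ∈ {Jj ZZ, Jj Zz}

J/I-1 aff ·: Jj
J/I-2 aff ·: Jj
J/II-1 aff I-1×I-2: Jj|JJ
J/II-2 aff ·: Jj|JJ
J/II-3 un I-1×I-2: jj
J/II-4 aff ·: Jj
J/III-1 aff II-1×II-2: Jj|JJ
J/III-2 aff II-1×II-2: Jj|JJ
J/III-3 un II-4×II-3: jj
J/III-4 un II-4×II-3: jj
J/III-5 ? II-4×II-3: jj|Jj
⇒ J over [I-1,I-2,II-1,II-2,II-3,II-4,III-1,III-2,III-3,III-4,III-5]: 26 consistent
Z/I-1 aff ·: Zz|ZZ
Z/I-2 un ·: zz
Z/II-1 ? I-1×I-2: zz|Zz
Z/II-2 aff ·: Zz|ZZ
Z/II-3 aff I-1×I-2: Zz
Z/II-4 aff ·: Zz
Z/III-1 aff II-1×II-2: Zz|ZZ
Z/III-2 aff II-1×II-2: Zz|ZZ
Z/III-3 un II-4×II-3: zz
Z/III-4 aff II-4×II-3: Zz|ZZ
Z/III-5 aff II-4×II-3: Zz|ZZ
⇒ Z over [I-1,I-2,II-1,II-2,II-3,II-4,III-1,III-2,III-3,III-4,III-5]: 72 consistent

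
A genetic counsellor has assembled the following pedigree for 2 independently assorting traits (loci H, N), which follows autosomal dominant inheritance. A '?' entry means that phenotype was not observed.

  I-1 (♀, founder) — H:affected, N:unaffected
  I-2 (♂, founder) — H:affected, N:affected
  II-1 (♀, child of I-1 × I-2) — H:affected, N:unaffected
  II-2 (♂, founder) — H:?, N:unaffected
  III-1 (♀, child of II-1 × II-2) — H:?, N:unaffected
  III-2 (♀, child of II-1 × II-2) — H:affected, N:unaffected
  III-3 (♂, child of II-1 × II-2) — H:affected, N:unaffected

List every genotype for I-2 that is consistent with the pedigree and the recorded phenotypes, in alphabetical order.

I-2 ∈ {HH Nn, Hh Nn}

H/I-1 aff ·: Hh|HH
H/I-2 aff ·: Hh|HH
H/II-1 aff I-1×I-2: Hh|HH
H/II-2 ? ·: hh|Hh|HH
H/III-1 ? II-1×II-2: hh|Hh|HH
H/III-2 aff II-1×II-2: Hh|HH
H/III-3 aff II-1×II-2: Hh|HH
⇒ H over [I-1,I-2,II-1,II-2,III-1,III-2,III-3]: 106 consistent
N/I-1 un ·: nn
N/I-2 aff ·: Nn
N/II-1 un I-1×I-2: nn
N/II-2 un ·: nn
N/III-1 un II-1×II-2: nn
N/III-2 un II-1×II-2: nn
N/III-3 un II-1×II-2: nn
⇒ N over [I-1,I-2,II-1,II-2,III-1,III-2,III-3]: 1 consistent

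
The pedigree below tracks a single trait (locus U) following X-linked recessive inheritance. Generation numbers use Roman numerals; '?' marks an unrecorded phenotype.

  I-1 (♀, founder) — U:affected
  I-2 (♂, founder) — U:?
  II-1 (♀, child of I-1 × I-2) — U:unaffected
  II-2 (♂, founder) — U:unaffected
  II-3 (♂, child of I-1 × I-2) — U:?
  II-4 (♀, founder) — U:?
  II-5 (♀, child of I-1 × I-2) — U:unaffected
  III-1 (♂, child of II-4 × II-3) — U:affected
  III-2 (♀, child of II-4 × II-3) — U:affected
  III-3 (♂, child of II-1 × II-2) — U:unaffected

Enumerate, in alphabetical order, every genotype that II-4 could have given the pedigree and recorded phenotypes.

II-4 ∈ {X^UX^u, X^uX^u}

U/I-1 aff ·: X^uX^u
U/I-2 ? ·: X^UY
U/II-1 un I-1×I-2: X^UX^u
U/II-2 un ·: X^UY
U/II-3 ? I-1×I-2: X^uY
U/II-4 ? ·: X^UX^u|X^uX^u
U/II-5 un I-1×I-2: X^UX^u
U/III-1 aff II-4×II-3: X^uY
U/III-2 aff II-4×II-3: X^uX^u
U/III-3 un II-1×II-2: X^UY
⇒ U over [I-1,I-2,II-1,II-2,II-3,II-4,II-5,III-1,III-2,III-3]: 2 consistent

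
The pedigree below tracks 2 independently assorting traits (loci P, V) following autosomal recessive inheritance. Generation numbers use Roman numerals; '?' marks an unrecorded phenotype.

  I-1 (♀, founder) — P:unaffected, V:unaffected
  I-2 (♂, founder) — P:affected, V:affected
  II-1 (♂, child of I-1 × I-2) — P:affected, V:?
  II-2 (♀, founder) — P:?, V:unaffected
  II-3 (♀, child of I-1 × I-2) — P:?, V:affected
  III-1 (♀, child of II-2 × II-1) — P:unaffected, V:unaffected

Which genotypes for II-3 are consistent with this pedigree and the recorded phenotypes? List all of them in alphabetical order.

P/I-1 un ·: Pp
P/I-2 aff ·: pp
P/II-1 aff I-1×I-2: pp
P/II-2 ? ·: PP|Pp
P/II-3 ? I-1×I-2: Pp|pp
P/III-1 un II-2×II-1: Pp
⇒ P over [I-1,I-2,II-1,II-2,II-3,III-1]: 4 consistent
V/I-1 un ·: Vv
V/I-2 aff ·: vv
V/II-1 ? I-1×I-2: Vv|vv
V/II-2 un ·: VV|Vv
V/II-3 aff I-1×I-2: vv
V/III-1 un II-2×II-1: VV|Vv
⇒ V over [I-1,I-2,II-1,II-2,II-3,III-1]: 6 consistent

II-3 ∈ {Pp vv, pp vv}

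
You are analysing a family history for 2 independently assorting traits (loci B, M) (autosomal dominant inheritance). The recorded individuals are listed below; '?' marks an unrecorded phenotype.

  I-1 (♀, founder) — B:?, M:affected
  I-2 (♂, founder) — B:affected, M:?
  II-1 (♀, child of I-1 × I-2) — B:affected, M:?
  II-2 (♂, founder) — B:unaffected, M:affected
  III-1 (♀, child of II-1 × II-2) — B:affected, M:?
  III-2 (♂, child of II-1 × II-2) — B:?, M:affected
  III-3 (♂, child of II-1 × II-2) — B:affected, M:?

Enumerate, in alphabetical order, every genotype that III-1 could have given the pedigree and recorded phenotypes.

III-1 ∈ {Bb MM, Bb Mm, Bb mm}

B/I-1 ? ·: bb|Bb|BB
B/I-2 aff ·: Bb|BB
B/II-1 aff I-1×I-2: Bb|BB
B/II-2 un ·: bb
B/III-1 aff II-1×II-2: Bb
B/III-2 ? II-1×II-2: bb|Bb
B/III-3 aff II-1×II-2: Bb
⇒ B over [I-1,I-2,II-1,II-2,III-1,III-2,III-3]: 14 consistent
M/I-1 aff ·: Mm|MM
M/I-2 ? ·: mm|Mm|MM
M/II-1 ? I-1×I-2: mm|Mm|MM
M/II-2 aff ·: Mm|MM
M/III-1 ? II-1×II-2: mm|Mm|MM
M/III-2 aff II-1×II-2: Mm|MM
M/III-3 ? II-1×II-2: mm|Mm|MM
⇒ M over [I-1,I-2,II-1,II-2,III-1,III-2,III-3]: 176 consistent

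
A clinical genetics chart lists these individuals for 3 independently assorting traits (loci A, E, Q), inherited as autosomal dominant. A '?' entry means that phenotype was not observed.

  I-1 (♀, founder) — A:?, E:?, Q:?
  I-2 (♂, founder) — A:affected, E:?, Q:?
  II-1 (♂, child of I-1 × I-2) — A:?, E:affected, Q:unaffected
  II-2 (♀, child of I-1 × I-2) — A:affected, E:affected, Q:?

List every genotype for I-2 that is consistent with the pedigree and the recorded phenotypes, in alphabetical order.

I-2 ∈ {AA EE Qq, AA EE qq, AA Ee Qq, AA Ee qq, AA ee Qq, AA ee qq, Aa EE Qq, Aa EE qq, Aa Ee Qq, Aa Ee qq, Aa ee Qq, Aa ee qq}

A/I-1 ? ·: aa|Aa|AA
A/I-2 aff ·: Aa|AA
A/II-1 ? I-1×I-2: aa|Aa|AA
A/II-2 aff I-1×I-2: Aa|AA
⇒ A over [I-1,I-2,II-1,II-2]: 18 consistent
E/I-1 ? ·: ee|Ee|EE
E/I-2 ? ·: ee|Ee|EE
E/II-1 aff I-1×I-2: Ee|EE
E/II-2 aff I-1×I-2: Ee|EE
⇒ E over [I-1,I-2,II-1,II-2]: 17 consistent
Q/I-1 ? ·: qq|Qq
Q/I-2 ? ·: qq|Qq
Q/II-1 un I-1×I-2: qq
Q/II-2 ? I-1×I-2: qq|Qq|QQ
⇒ Q over [I-1,I-2,II-1,II-2]: 8 consistent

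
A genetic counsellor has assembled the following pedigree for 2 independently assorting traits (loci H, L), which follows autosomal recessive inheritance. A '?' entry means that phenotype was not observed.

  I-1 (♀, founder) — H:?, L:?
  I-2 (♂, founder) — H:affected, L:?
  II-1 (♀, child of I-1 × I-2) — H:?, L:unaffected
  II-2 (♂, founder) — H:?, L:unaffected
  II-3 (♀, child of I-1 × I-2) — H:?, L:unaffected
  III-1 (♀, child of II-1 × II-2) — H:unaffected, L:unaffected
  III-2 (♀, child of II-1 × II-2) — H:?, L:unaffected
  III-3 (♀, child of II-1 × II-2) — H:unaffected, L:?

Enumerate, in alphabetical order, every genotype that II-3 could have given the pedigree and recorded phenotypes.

H/I-1 ? ·: HH|Hh|hh
H/I-2 aff ·: hh
H/II-1 ? I-1×I-2: Hh|hh
H/II-2 ? ·: HH|Hh|hh
H/II-3 ? I-1×I-2: Hh|hh
H/III-1 un II-1×II-2: HH|Hh
H/III-2 ? II-1×II-2: HH|Hh|hh
H/III-3 un II-1×II-2: HH|Hh
⇒ H over [I-1,I-2,II-1,II-2,II-3,III-1,III-2,III-3]: 75 consistent
L/I-1 ? ·: LL|Ll|ll
L/I-2 ? ·: LL|Ll|ll
L/II-1 un I-1×I-2: LL|Ll
L/II-2 un ·: LL|Ll
L/II-3 un I-1×I-2: LL|Ll
L/III-1 un II-1×II-2: LL|Ll
L/III-2 un II-1×II-2: LL|Ll
L/III-3 ? II-1×II-2: LL|Ll|ll
⇒ L over [I-1,I-2,II-1,II-2,II-3,III-1,III-2,III-3]: 263 consistent

II-3 ∈ {Hh LL, Hh Ll, hh LL, hh Ll}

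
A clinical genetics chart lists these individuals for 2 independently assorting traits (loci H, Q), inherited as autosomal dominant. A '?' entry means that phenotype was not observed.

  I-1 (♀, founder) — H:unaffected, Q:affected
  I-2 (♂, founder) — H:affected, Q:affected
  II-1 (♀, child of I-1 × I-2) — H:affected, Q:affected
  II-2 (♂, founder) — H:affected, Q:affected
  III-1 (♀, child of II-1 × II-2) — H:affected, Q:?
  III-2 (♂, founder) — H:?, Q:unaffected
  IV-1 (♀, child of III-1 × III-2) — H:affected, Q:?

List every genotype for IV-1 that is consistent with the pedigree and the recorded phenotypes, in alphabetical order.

H/I-1 un ·: hh
H/I-2 aff ·: Hh|HH
H/II-1 aff I-1×I-2: Hh
H/II-2 aff ·: Hh|HH
H/III-1 aff II-1×II-2: Hh|HH
H/III-2 ? ·: hh|Hh|HH
H/IV-1 aff III-1×III-2: Hh|HH
⇒ H over [I-1,I-2,II-1,II-2,III-1,III-2,IV-1]: 36 consistent
Q/I-1 aff ·: Qq|QQ
Q/I-2 aff ·: Qq|QQ
Q/II-1 aff I-1×I-2: Qq|QQ
Q/II-2 aff ·: Qq|QQ
Q/III-1 ? II-1×II-2: qq|Qq|QQ
Q/III-2 un ·: qq
Q/IV-1 ? III-1×III-2: qq|Qq
⇒ Q over [I-1,I-2,II-1,II-2,III-1,III-2,IV-1]: 37 consistent

IV-1 ∈ {HH Qq, HH qq, Hh Qq, Hh qq}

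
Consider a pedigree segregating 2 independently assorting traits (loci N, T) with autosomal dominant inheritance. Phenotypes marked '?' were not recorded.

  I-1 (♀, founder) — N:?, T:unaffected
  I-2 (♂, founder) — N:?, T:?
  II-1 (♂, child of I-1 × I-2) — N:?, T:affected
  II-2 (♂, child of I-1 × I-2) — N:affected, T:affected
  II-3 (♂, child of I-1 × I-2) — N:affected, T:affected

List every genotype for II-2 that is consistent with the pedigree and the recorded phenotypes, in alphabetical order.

II-2 ∈ {NN Tt, Nn Tt}

N/I-1 ? ·: nn|Nn|NN
N/I-2 ? ·: nn|Nn|NN
N/II-1 ? I-1×I-2: nn|Nn|NN
N/II-2 aff I-1×I-2: Nn|NN
N/II-3 aff I-1×I-2: Nn|NN
⇒ N over [I-1,I-2,II-1,II-2,II-3]: 35 consistent
T/I-1 un ·: tt
T/I-2 ? ·: Tt|TT
T/II-1 aff I-1×I-2: Tt
T/II-2 aff I-1×I-2: Tt
T/II-3 aff I-1×I-2: Tt
⇒ T over [I-1,I-2,II-1,II-2,II-3]: 2 consistent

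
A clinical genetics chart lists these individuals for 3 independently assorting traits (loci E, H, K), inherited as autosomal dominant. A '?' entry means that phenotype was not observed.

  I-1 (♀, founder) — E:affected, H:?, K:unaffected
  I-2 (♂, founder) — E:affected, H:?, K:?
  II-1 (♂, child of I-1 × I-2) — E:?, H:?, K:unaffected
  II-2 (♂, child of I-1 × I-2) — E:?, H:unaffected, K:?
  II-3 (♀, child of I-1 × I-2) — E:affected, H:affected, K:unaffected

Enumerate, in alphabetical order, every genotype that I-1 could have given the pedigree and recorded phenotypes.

I-1 ∈ {EE Hh kk, EE hh kk, Ee Hh kk, Ee hh kk}

E/I-1 aff ·: Ee|EE
E/I-2 aff ·: Ee|EE
E/II-1 ? I-1×I-2: ee|Ee|EE
E/II-2 ? I-1×I-2: ee|Ee|EE
E/II-3 aff I-1×I-2: Ee|EE
⇒ E over [I-1,I-2,II-1,II-2,II-3]: 35 consistent
H/I-1 ? ·: hh|Hh
H/I-2 ? ·: hh|Hh
H/II-1 ? I-1×I-2: hh|Hh|HH
H/II-2 un I-1×I-2: hh
H/II-3 aff I-1×I-2: Hh|HH
⇒ H over [I-1,I-2,II-1,II-2,II-3]: 10 consistent
K/I-1 un ·: kk
K/I-2 ? ·: kk|Kk
K/II-1 un I-1×I-2: kk
K/II-2 ? I-1×I-2: kk|Kk
K/II-3 un I-1×I-2: kk
⇒ K over [I-1,I-2,II-1,II-2,II-3]: 3 consistent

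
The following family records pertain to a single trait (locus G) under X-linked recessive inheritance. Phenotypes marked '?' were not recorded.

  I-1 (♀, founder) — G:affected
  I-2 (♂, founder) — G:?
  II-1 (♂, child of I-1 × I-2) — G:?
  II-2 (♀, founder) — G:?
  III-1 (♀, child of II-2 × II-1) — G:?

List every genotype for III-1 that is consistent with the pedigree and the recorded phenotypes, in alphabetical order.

G/I-1 aff ·: X^gX^g
G/I-2 ? ·: X^GY|X^gY
G/II-1 ? I-1×I-2: X^gY
G/II-2 ? ·: X^GX^G|X^GX^g|X^gX^g
G/III-1 ? II-2×II-1: X^GX^g|X^gX^g
⇒ G over [I-1,I-2,II-1,II-2,III-1]: 8 consistent

III-1 ∈ {X^GX^g, X^gX^g}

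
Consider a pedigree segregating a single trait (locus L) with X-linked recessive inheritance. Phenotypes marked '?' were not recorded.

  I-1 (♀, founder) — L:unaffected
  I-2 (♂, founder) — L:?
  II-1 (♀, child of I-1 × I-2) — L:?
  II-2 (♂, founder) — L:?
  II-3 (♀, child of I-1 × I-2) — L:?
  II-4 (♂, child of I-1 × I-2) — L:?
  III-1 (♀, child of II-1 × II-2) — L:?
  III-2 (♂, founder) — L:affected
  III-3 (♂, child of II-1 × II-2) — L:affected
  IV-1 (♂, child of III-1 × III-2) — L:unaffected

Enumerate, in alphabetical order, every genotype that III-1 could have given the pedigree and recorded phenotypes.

L/I-1 un ·: X^LX^L|X^LX^l
L/I-2 ? ·: X^LY|X^lY
L/II-1 ? I-1×I-2: X^LX^l|X^lX^l
L/II-2 ? ·: X^LY|X^lY
L/II-3 ? I-1×I-2: X^LX^L|X^LX^l|X^lX^l
L/II-4 ? I-1×I-2: X^LY|X^lY
L/III-1 ? II-1×II-2: X^LX^L|X^LX^l
L/III-2 aff ·: X^lY
L/III-3 aff II-1×II-2: X^lY
L/IV-1 un III-1×III-2: X^LY
⇒ L over [I-1,I-2,II-1,II-2,II-3,II-4,III-1,III-2,III-3,IV-1]: 31 consistent

III-1 ∈ {X^LX^L, X^LX^l}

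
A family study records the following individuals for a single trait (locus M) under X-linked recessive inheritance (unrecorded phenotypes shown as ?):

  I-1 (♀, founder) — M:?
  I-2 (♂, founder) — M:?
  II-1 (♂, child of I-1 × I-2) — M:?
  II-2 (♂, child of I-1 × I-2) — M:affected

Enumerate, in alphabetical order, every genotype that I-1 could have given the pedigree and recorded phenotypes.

I-1 ∈ {X^MX^m, X^mX^m}

M/I-1 ? ·: X^MX^m|X^mX^m
M/I-2 ? ·: X^MY|X^mY
M/II-1 ? I-1×I-2: X^MY|X^mY
M/II-2 aff I-1×I-2: X^mY
⇒ M over [I-1,I-2,II-1,II-2]: 6 consistent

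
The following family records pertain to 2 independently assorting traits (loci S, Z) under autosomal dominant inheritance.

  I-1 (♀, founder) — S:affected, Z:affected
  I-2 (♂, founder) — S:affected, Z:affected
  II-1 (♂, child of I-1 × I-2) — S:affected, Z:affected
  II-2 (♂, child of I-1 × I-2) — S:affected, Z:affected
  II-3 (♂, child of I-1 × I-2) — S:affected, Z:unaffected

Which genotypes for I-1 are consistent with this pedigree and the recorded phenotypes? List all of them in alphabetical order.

I-1 ∈ {SS Zz, Ss Zz}

S/I-1 aff ·: Ss|SS
S/I-2 aff ·: Ss|SS
S/II-1 aff I-1×I-2: Ss|SS
S/II-2 aff I-1×I-2: Ss|SS
S/II-3 aff I-1×I-2: Ss|SS
⇒ S over [I-1,I-2,II-1,II-2,II-3]: 25 consistent
Z/I-1 aff ·: Zz
Z/I-2 aff ·: Zz
Z/II-1 aff I-1×I-2: Zz|ZZ
Z/II-2 aff I-1×I-2: Zz|ZZ
Z/II-3 un I-1×I-2: zz
⇒ Z over [I-1,I-2,II-1,II-2,II-3]: 4 consistent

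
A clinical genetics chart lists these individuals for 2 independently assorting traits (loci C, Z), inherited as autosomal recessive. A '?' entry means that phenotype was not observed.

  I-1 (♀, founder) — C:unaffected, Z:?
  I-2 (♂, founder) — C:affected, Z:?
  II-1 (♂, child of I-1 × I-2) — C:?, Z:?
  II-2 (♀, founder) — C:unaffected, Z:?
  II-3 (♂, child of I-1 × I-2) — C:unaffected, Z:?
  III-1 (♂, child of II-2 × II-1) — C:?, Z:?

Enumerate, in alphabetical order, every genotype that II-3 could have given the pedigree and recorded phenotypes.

II-3 ∈ {Cc ZZ, Cc Zz, Cc zz}

C/I-1 un ·: CC|Cc
C/I-2 aff ·: cc
C/II-1 ? I-1×I-2: Cc|cc
C/II-2 un ·: CC|Cc
C/II-3 un I-1×I-2: Cc
C/III-1 ? II-2×II-1: CC|Cc|cc
⇒ C over [I-1,I-2,II-1,II-2,II-3,III-1]: 13 consistent
Z/I-1 ? ·: ZZ|Zz|zz
Z/I-2 ? ·: ZZ|Zz|zz
Z/II-1 ? I-1×I-2: ZZ|Zz|zz
Z/II-2 ? ·: ZZ|Zz|zz
Z/II-3 ? I-1×I-2: ZZ|Zz|zz
Z/III-1 ? II-2×II-1: ZZ|Zz|zz
⇒ Z over [I-1,I-2,II-1,II-2,II-3,III-1]: 155 consistent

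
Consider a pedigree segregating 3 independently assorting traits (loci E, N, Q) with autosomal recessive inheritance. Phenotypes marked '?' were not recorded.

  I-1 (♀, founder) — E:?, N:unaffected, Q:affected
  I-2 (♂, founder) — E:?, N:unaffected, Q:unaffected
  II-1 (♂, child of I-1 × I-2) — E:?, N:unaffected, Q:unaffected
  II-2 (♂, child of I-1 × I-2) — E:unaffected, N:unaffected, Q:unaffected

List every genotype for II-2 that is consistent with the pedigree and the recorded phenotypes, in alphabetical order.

II-2 ∈ {EE NN Qq, EE Nn Qq, Ee NN Qq, Ee Nn Qq}

E/I-1 ? ·: EE|Ee|ee
E/I-2 ? ·: EE|Ee|ee
E/II-1 ? I-1×I-2: EE|Ee|ee
E/II-2 un I-1×I-2: EE|Ee
⇒ E over [I-1,I-2,II-1,II-2]: 21 consistent
N/I-1 un ·: NN|Nn
N/I-2 un ·: NN|Nn
N/II-1 un I-1×I-2: NN|Nn
N/II-2 un I-1×I-2: NN|Nn
⇒ N over [I-1,I-2,II-1,II-2]: 13 consistent
Q/I-1 aff ·: qq
Q/I-2 un ·: QQ|Qq
Q/II-1 un I-1×I-2: Qq
Q/II-2 un I-1×I-2: Qq
⇒ Q over [I-1,I-2,II-1,II-2]: 2 consistent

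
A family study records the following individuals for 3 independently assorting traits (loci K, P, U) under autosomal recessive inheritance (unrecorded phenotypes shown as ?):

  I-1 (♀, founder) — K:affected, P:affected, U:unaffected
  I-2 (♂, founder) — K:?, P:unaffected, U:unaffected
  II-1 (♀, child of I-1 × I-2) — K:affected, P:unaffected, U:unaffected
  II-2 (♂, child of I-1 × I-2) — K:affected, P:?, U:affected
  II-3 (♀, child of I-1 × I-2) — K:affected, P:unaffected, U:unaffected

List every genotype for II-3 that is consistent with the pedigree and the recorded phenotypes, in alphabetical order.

K/I-1 aff ·: kk
K/I-2 ? ·: Kk|kk
K/II-1 aff I-1×I-2: kk
K/II-2 aff I-1×I-2: kk
K/II-3 aff I-1×I-2: kk
⇒ K over [I-1,I-2,II-1,II-2,II-3]: 2 consistent
P/I-1 aff ·: pp
P/I-2 un ·: PP|Pp
P/II-1 un I-1×I-2: Pp
P/II-2 ? I-1×I-2: Pp|pp
P/II-3 un I-1×I-2: Pp
⇒ P over [I-1,I-2,II-1,II-2,II-3]: 3 consistent
U/I-1 un ·: Uu
U/I-2 un ·: Uu
U/II-1 un I-1×I-2: UU|Uu
U/II-2 aff I-1×I-2: uu
U/II-3 un I-1×I-2: UU|Uu
⇒ U over [I-1,I-2,II-1,II-2,II-3]: 4 consistent

II-3 ∈ {kk Pp UU, kk Pp Uu}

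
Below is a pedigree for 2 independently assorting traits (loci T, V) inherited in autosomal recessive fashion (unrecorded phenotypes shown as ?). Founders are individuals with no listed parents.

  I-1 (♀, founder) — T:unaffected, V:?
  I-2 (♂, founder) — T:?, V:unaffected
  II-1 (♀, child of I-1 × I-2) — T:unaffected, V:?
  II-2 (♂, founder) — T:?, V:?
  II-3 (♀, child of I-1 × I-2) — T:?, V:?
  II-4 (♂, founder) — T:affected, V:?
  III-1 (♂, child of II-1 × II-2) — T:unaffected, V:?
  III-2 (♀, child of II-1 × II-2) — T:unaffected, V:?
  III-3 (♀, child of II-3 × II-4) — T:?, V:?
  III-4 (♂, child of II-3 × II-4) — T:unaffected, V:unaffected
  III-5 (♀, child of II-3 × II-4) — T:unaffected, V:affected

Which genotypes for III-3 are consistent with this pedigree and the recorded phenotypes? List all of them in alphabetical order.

III-3 ∈ {Tt VV, Tt Vv, Tt vv, tt VV, tt Vv, tt vv}

T/I-1 un ·: TT|Tt
T/I-2 ? ·: TT|Tt|tt
T/II-1 un I-1×I-2: TT|Tt
T/II-2 ? ·: TT|Tt|tt
T/II-3 ? I-1×I-2: TT|Tt
T/II-4 aff ·: tt
T/III-1 un II-1×II-2: TT|Tt
T/III-2 un II-1×II-2: TT|Tt
T/III-3 ? II-3×II-4: Tt|tt
T/III-4 un II-3×II-4: Tt
T/III-5 un II-3×II-4: Tt
⇒ T over [I-1,I-2,II-1,II-2,II-3,II-4,III-1,III-2,III-3,III-4,III-5]: 177 consistent
V/I-1 ? ·: VV|Vv|vv
V/I-2 un ·: VV|Vv
V/II-1 ? I-1×I-2: VV|Vv|vv
V/II-2 ? ·: VV|Vv|vv
V/II-3 ? I-1×I-2: Vv|vv
V/II-4 ? ·: Vv|vv
V/III-1 ? II-1×II-2: VV|Vv|vv
V/III-2 ? II-1×II-2: VV|Vv|vv
V/III-3 ? II-3×II-4: VV|Vv|vv
V/III-4 un II-3×II-4: VV|Vv
V/III-5 aff II-3×II-4: vv
⇒ V over [I-1,I-2,II-1,II-2,II-3,II-4,III-1,III-2,III-3,III-4,III-5]: 1024 consistent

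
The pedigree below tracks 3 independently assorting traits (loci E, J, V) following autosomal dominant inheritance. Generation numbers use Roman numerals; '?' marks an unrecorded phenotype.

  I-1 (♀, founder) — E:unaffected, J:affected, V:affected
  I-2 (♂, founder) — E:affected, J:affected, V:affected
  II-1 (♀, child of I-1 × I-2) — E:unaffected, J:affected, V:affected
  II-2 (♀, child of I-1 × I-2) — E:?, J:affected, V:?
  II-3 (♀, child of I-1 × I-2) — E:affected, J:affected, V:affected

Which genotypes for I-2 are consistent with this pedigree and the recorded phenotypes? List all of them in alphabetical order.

I-2 ∈ {Ee JJ VV, Ee JJ Vv, Ee Jj VV, Ee Jj Vv}

E/I-1 un ·: ee
E/I-2 aff ·: Ee
E/II-1 un I-1×I-2: ee
E/II-2 ? I-1×I-2: ee|Ee
E/II-3 aff I-1×I-2: Ee
⇒ E over [I-1,I-2,II-1,II-2,II-3]: 2 consistent
J/I-1 aff ·: Jj|JJ
J/I-2 aff ·: Jj|JJ
J/II-1 aff I-1×I-2: Jj|JJ
J/II-2 aff I-1×I-2: Jj|JJ
J/II-3 aff I-1×I-2: Jj|JJ
⇒ J over [I-1,I-2,II-1,II-2,II-3]: 25 consistent
V/I-1 aff ·: Vv|VV
V/I-2 aff ·: Vv|VV
V/II-1 aff I-1×I-2: Vv|VV
V/II-2 ? I-1×I-2: vv|Vv|VV
V/II-3 aff I-1×I-2: Vv|VV
⇒ V over [I-1,I-2,II-1,II-2,II-3]: 29 consistent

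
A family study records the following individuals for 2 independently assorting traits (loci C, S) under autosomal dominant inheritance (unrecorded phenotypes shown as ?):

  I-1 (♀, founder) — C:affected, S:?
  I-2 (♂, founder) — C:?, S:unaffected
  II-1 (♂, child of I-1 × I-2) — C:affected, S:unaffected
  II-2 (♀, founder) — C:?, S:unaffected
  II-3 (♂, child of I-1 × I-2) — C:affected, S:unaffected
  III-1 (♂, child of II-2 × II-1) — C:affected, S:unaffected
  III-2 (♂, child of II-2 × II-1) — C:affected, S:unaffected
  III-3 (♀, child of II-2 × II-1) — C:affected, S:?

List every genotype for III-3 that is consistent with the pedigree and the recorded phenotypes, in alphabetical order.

III-3 ∈ {CC ss, Cc ss}

C/I-1 aff ·: Cc|CC
C/I-2 ? ·: cc|Cc|CC
C/II-1 aff I-1×I-2: Cc|CC
C/II-2 ? ·: cc|Cc|CC
C/II-3 aff I-1×I-2: Cc|CC
C/III-1 aff II-2×II-1: Cc|CC
C/III-2 aff II-2×II-1: Cc|CC
C/III-3 aff II-2×II-1: Cc|CC
⇒ C over [I-1,I-2,II-1,II-2,II-3,III-1,III-2,III-3]: 206 consistent
S/I-1 ? ·: ss|Ss
S/I-2 un ·: ss
S/II-1 un I-1×I-2: ss
S/II-2 un ·: ss
S/II-3 un I-1×I-2: ss
S/III-1 un II-2×II-1: ss
S/III-2 un II-2×II-1: ss
S/III-3 ? II-2×II-1: ss
⇒ S over [I-1,I-2,II-1,II-2,II-3,III-1,III-2,III-3]: 2 consistent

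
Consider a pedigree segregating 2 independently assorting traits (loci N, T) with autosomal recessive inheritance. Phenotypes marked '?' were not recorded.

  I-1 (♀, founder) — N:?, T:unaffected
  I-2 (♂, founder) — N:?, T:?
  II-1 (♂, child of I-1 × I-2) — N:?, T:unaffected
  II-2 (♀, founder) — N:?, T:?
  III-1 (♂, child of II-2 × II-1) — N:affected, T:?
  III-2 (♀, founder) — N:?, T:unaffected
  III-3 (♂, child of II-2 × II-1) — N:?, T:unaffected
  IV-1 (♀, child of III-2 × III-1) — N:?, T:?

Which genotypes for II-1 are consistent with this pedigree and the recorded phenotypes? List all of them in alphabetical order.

N/I-1 ? ·: NN|Nn|nn
N/I-2 ? ·: NN|Nn|nn
N/II-1 ? I-1×I-2: Nn|nn
N/II-2 ? ·: Nn|nn
N/III-1 aff II-2×II-1: nn
N/III-2 ? ·: NN|Nn|nn
N/III-3 ? II-2×II-1: NN|Nn|nn
N/IV-1 ? III-2×III-1: Nn|nn
⇒ N over [I-1,I-2,II-1,II-2,III-1,III-2,III-3,IV-1]: 188 consistent
T/I-1 un ·: TT|Tt
T/I-2 ? ·: TT|Tt|tt
T/II-1 un I-1×I-2: TT|Tt
T/II-2 ? ·: TT|Tt|tt
T/III-1 ? II-2×II-1: TT|Tt|tt
T/III-2 un ·: TT|Tt
T/III-3 un II-2×II-1: TT|Tt
T/IV-1 ? III-2×III-1: TT|Tt|tt
⇒ T over [I-1,I-2,II-1,II-2,III-1,III-2,III-3,IV-1]: 326 consistent

II-1 ∈ {Nn TT, Nn Tt, nn TT, nn Tt}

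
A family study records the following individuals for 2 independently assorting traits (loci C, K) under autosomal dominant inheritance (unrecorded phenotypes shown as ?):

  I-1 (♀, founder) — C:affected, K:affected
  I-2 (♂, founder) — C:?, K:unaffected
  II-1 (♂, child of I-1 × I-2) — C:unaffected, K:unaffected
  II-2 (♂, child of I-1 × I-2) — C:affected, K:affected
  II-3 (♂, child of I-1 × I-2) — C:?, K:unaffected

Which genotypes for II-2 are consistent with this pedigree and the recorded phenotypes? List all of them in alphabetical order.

II-2 ∈ {CC Kk, Cc Kk}

C/I-1 aff ·: Cc
C/I-2 ? ·: cc|Cc
C/II-1 un I-1×I-2: cc
C/II-2 aff I-1×I-2: Cc|CC
C/II-3 ? I-1×I-2: cc|Cc|CC
⇒ C over [I-1,I-2,II-1,II-2,II-3]: 8 consistent
K/I-1 aff ·: Kk
K/I-2 un ·: kk
K/II-1 un I-1×I-2: kk
K/II-2 aff I-1×I-2: Kk
K/II-3 un I-1×I-2: kk
⇒ K over [I-1,I-2,II-1,II-2,II-3]: 1 consistent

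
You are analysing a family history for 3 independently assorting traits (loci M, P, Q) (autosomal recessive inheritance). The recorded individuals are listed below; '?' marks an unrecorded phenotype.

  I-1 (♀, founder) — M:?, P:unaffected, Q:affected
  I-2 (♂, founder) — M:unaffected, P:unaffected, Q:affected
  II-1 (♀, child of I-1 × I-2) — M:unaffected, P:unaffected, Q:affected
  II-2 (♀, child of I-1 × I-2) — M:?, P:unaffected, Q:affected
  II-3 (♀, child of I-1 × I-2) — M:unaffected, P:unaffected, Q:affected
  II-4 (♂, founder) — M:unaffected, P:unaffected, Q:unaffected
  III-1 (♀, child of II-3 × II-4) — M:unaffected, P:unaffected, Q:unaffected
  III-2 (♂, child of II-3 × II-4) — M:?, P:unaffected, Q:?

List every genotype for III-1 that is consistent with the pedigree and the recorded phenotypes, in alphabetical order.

M/I-1 ? ·: MM|Mm|mm
M/I-2 un ·: MM|Mm
M/II-1 un I-1×I-2: MM|Mm
M/II-2 ? I-1×I-2: MM|Mm|mm
M/II-3 un I-1×I-2: MM|Mm
M/II-4 un ·: MM|Mm
M/III-1 un II-3×II-4: MM|Mm
M/III-2 ? II-3×II-4: MM|Mm|mm
⇒ M over [I-1,I-2,II-1,II-2,II-3,II-4,III-1,III-2]: 245 consistent
P/I-1 un ·: PP|Pp
P/I-2 un ·: PP|Pp
P/II-1 un I-1×I-2: PP|Pp
P/II-2 un I-1×I-2: PP|Pp
P/II-3 un I-1×I-2: PP|Pp
P/II-4 un ·: PP|Pp
P/III-1 un II-3×II-4: PP|Pp
P/III-2 un II-3×II-4: PP|Pp
⇒ P over [I-1,I-2,II-1,II-2,II-3,II-4,III-1,III-2]: 161 consistent
Q/I-1 aff ·: qq
Q/I-2 aff ·: qq
Q/II-1 aff I-1×I-2: qq
Q/II-2 aff I-1×I-2: qq
Q/II-3 aff I-1×I-2: qq
Q/II-4 un ·: QQ|Qq
Q/III-1 un II-3×II-4: Qq
Q/III-2 ? II-3×II-4: Qq|qq
⇒ Q over [I-1,I-2,II-1,II-2,II-3,II-4,III-1,III-2]: 3 consistent

III-1 ∈ {MM PP Qq, MM Pp Qq, Mm PP Qq, Mm Pp Qq}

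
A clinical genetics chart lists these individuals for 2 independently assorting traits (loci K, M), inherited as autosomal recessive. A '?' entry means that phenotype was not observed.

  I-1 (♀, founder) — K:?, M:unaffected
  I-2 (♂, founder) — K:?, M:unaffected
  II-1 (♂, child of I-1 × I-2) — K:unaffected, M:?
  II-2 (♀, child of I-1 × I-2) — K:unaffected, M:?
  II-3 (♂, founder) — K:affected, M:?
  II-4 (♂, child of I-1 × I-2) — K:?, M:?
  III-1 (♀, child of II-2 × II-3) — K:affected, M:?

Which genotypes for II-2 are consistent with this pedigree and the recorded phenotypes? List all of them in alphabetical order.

II-2 ∈ {Kk MM, Kk Mm, Kk mm}

K/I-1 ? ·: KK|Kk|kk
K/I-2 ? ·: KK|Kk|kk
K/II-1 un I-1×I-2: KK|Kk
K/II-2 un I-1×I-2: Kk
K/II-3 aff ·: kk
K/II-4 ? I-1×I-2: KK|Kk|kk
K/III-1 aff II-2×II-3: kk
⇒ K over [I-1,I-2,II-1,II-2,II-3,II-4,III-1]: 20 consistent
M/I-1 un ·: MM|Mm
M/I-2 un ·: MM|Mm
M/II-1 ? I-1×I-2: MM|Mm|mm
M/II-2 ? I-1×I-2: MM|Mm|mm
M/II-3 ? ·: MM|Mm|mm
M/II-4 ? I-1×I-2: MM|Mm|mm
M/III-1 ? II-2×II-3: MM|Mm|mm
⇒ M over [I-1,I-2,II-1,II-2,II-3,II-4,III-1]: 227 consistent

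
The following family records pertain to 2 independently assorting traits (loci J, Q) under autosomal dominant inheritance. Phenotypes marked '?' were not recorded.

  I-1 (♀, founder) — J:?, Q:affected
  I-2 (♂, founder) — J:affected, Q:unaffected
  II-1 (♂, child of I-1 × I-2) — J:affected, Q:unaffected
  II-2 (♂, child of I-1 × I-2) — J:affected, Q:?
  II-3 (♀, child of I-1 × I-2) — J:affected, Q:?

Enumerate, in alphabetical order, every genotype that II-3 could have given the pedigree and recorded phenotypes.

II-3 ∈ {JJ Qq, JJ qq, Jj Qq, Jj qq}

J/I-1 ? ·: jj|Jj|JJ
J/I-2 aff ·: Jj|JJ
J/II-1 aff I-1×I-2: Jj|JJ
J/II-2 aff I-1×I-2: Jj|JJ
J/II-3 aff I-1×I-2: Jj|JJ
⇒ J over [I-1,I-2,II-1,II-2,II-3]: 27 consistent
Q/I-1 aff ·: Qq
Q/I-2 un ·: qq
Q/II-1 un I-1×I-2: qq
Q/II-2 ? I-1×I-2: qq|Qq
Q/II-3 ? I-1×I-2: qq|Qq
⇒ Q over [I-1,I-2,II-1,II-2,II-3]: 4 consistent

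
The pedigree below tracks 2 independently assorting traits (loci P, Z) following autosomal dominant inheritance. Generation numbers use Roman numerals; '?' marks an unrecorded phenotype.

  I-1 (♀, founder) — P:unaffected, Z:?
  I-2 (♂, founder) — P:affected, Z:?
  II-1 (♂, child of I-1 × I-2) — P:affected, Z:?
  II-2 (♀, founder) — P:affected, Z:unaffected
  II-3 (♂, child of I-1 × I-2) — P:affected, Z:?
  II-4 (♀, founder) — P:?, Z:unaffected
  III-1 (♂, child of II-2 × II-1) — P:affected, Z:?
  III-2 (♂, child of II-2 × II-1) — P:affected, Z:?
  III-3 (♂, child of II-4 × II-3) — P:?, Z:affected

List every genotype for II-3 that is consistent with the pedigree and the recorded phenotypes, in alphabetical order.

II-3 ∈ {Pp ZZ, Pp Zz}

P/I-1 un ·: pp
P/I-2 aff ·: Pp|PP
P/II-1 aff I-1×I-2: Pp
P/II-2 aff ·: Pp|PP
P/II-3 aff I-1×I-2: Pp
P/II-4 ? ·: pp|Pp|PP
P/III-1 aff II-2×II-1: Pp|PP
P/III-2 aff II-2×II-1: Pp|PP
P/III-3 ? II-4×II-3: pp|Pp|PP
⇒ P over [I-1,I-2,II-1,II-2,II-3,II-4,III-1,III-2,III-3]: 112 consistent
Z/I-1 ? ·: zz|Zz|ZZ
Z/I-2 ? ·: zz|Zz|ZZ
Z/II-1 ? I-1×I-2: zz|Zz|ZZ
Z/II-2 un ·: zz
Z/II-3 ? I-1×I-2: Zz|ZZ
Z/II-4 un ·: zz
Z/III-1 ? II-2×II-1: zz|Zz
Z/III-2 ? II-2×II-1: zz|Zz
Z/III-3 aff II-4×II-3: Zz
⇒ Z over [I-1,I-2,II-1,II-2,II-3,II-4,III-1,III-2,III-3]: 51 consistent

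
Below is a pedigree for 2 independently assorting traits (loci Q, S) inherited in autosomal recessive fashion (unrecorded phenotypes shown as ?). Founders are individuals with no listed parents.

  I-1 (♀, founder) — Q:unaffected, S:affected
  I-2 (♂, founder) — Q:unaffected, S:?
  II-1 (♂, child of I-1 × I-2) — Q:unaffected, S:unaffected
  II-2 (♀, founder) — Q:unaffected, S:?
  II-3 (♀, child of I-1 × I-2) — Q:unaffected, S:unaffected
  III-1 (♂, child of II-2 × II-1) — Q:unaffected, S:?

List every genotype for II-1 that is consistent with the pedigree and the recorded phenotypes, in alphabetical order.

Q/I-1 un ·: QQ|Qq
Q/I-2 un ·: QQ|Qq
Q/II-1 un I-1×I-2: QQ|Qq
Q/II-2 un ·: QQ|Qq
Q/II-3 un I-1×I-2: QQ|Qq
Q/III-1 un II-2×II-1: QQ|Qq
⇒ Q over [I-1,I-2,II-1,II-2,II-3,III-1]: 45 consistent
S/I-1 aff ·: ss
S/I-2 ? ·: SS|Ss
S/II-1 un I-1×I-2: Ss
S/II-2 ? ·: SS|Ss|ss
S/II-3 un I-1×I-2: Ss
S/III-1 ? II-2×II-1: SS|Ss|ss
⇒ S over [I-1,I-2,II-1,II-2,II-3,III-1]: 14 consistent

II-1 ∈ {QQ Ss, Qq Ss}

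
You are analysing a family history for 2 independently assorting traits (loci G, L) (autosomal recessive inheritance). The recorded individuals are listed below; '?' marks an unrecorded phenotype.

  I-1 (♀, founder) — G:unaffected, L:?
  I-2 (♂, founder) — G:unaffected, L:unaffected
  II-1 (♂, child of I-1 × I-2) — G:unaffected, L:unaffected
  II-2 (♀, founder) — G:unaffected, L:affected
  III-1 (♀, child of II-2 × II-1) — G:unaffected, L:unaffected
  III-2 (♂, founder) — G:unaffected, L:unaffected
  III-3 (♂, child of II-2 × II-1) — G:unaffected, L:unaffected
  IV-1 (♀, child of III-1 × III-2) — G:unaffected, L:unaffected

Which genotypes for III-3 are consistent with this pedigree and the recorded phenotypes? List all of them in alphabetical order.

G/I-1 un ·: GG|Gg
G/I-2 un ·: GG|Gg
G/II-1 un I-1×I-2: GG|Gg
G/II-2 un ·: GG|Gg
G/III-1 un II-2×II-1: GG|Gg
G/III-2 un ·: GG|Gg
G/III-3 un II-2×II-1: GG|Gg
G/IV-1 un III-1×III-2: GG|Gg
⇒ G over [I-1,I-2,II-1,II-2,III-1,III-2,III-3,IV-1]: 152 consistent
L/I-1 ? ·: LL|Ll|ll
L/I-2 un ·: LL|Ll
L/II-1 un I-1×I-2: LL|Ll
L/II-2 aff ·: ll
L/III-1 un II-2×II-1: Ll
L/III-2 un ·: LL|Ll
L/III-3 un II-2×II-1: Ll
L/IV-1 un III-1×III-2: LL|Ll
⇒ L over [I-1,I-2,II-1,II-2,III-1,III-2,III-3,IV-1]: 36 consistent

III-3 ∈ {GG Ll, Gg Ll}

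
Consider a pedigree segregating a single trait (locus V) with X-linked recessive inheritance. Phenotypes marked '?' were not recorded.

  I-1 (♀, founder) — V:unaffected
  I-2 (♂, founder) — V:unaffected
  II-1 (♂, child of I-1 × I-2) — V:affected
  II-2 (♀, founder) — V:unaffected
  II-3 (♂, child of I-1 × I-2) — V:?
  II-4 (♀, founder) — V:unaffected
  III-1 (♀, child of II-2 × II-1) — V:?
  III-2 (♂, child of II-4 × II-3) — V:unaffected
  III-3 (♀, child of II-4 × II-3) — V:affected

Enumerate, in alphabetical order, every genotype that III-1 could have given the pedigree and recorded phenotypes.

III-1 ∈ {X^VX^v, X^vX^v}

V/I-1 un ·: X^VX^v
V/I-2 un ·: X^VY
V/II-1 aff I-1×I-2: X^vY
V/II-2 un ·: X^VX^V|X^VX^v
V/II-3 ? I-1×I-2: X^vY
V/II-4 un ·: X^VX^v
V/III-1 ? II-2×II-1: X^VX^v|X^vX^v
V/III-2 un II-4×II-3: X^VY
V/III-3 aff II-4×II-3: X^vX^v
⇒ V over [I-1,I-2,II-1,II-2,II-3,II-4,III-1,III-2,III-3]: 3 consistent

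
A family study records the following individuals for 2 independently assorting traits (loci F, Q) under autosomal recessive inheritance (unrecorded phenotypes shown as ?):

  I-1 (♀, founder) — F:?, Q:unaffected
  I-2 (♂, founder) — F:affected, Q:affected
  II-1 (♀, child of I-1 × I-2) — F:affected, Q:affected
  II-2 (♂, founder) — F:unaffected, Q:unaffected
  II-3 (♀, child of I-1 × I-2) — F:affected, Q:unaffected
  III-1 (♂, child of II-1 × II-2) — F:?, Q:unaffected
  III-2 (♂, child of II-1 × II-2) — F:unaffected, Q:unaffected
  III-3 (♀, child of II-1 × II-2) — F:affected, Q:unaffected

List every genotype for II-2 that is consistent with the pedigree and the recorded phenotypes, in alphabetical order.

F/I-1 ? ·: Ff|ff
F/I-2 aff ·: ff
F/II-1 aff I-1×I-2: ff
F/II-2 un ·: Ff
F/II-3 aff I-1×I-2: ff
F/III-1 ? II-1×II-2: Ff|ff
F/III-2 un II-1×II-2: Ff
F/III-3 aff II-1×II-2: ff
⇒ F over [I-1,I-2,II-1,II-2,II-3,III-1,III-2,III-3]: 4 consistent
Q/I-1 un ·: Qq
Q/I-2 aff ·: qq
Q/II-1 aff I-1×I-2: qq
Q/II-2 un ·: QQ|Qq
Q/II-3 un I-1×I-2: Qq
Q/III-1 un II-1×II-2: Qq
Q/III-2 un II-1×II-2: Qq
Q/III-3 un II-1×II-2: Qq
⇒ Q over [I-1,I-2,II-1,II-2,II-3,III-1,III-2,III-3]: 2 consistent

II-2 ∈ {Ff QQ, Ff Qq}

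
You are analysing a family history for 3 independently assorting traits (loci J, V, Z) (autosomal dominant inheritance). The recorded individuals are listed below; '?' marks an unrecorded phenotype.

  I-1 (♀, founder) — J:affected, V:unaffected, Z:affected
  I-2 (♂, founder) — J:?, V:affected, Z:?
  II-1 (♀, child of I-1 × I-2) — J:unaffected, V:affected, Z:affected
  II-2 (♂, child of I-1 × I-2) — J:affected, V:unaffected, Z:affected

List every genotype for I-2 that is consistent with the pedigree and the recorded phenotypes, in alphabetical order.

J/I-1 aff ·: Jj
J/I-2 ? ·: jj|Jj
J/II-1 un I-1×I-2: jj
J/II-2 aff I-1×I-2: Jj|JJ
⇒ J over [I-1,I-2,II-1,II-2]: 3 consistent
V/I-1 un ·: vv
V/I-2 aff ·: Vv
V/II-1 aff I-1×I-2: Vv
V/II-2 un I-1×I-2: vv
⇒ V over [I-1,I-2,II-1,II-2]: 1 consistent
Z/I-1 aff ·: Zz|ZZ
Z/I-2 ? ·: zz|Zz|ZZ
Z/II-1 aff I-1×I-2: Zz|ZZ
Z/II-2 aff I-1×I-2: Zz|ZZ
⇒ Z over [I-1,I-2,II-1,II-2]: 15 consistent

I-2 ∈ {Jj Vv ZZ, Jj Vv Zz, Jj Vv zz, jj Vv ZZ, jj Vv Zz, jj Vv zz}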